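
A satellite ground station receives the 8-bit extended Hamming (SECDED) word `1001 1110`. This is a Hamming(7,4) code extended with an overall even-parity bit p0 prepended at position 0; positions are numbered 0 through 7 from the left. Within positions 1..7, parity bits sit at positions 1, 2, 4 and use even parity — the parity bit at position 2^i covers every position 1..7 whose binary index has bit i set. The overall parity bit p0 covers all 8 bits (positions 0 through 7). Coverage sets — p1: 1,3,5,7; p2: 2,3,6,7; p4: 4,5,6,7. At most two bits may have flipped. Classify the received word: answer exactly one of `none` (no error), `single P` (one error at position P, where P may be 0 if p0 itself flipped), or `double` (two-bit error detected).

s1: b1⊕b3⊕b5⊕b7 = 0⊕1⊕1⊕0 = 0
s2: b2⊕b3⊕b6⊕b7 = 0⊕1⊕1⊕0 = 0
s4: b4⊕b5⊕b6⊕b7 = 1⊕1⊕1⊕0 = 1
Syndrome (s4...s1) = 100 → position 4.
Overall parity (XOR of all 8 bits, including p0): 1⊕0⊕0⊕1⊕1⊕1⊕1⊕0 = 1
Overall=1, syndrome position=4 → single-bit error at position 4.

single 4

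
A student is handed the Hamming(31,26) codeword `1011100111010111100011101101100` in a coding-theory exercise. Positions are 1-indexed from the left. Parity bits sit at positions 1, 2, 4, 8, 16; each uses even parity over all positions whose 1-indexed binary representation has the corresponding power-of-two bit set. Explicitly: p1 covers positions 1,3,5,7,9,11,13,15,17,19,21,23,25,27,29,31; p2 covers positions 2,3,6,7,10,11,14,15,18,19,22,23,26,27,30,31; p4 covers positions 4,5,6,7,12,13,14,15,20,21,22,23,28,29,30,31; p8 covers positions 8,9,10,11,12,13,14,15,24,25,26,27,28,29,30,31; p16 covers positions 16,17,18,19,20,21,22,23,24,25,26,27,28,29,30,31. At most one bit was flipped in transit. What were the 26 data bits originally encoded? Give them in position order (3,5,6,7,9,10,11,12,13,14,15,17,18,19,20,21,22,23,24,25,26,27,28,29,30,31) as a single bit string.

11001101011110011101101100

s1: b1⊕b3⊕b5⊕b7⊕b9⊕b11⊕b13⊕b15⊕b17⊕b19⊕b21⊕b23⊕b25⊕b27⊕b29⊕b31 = 1⊕1⊕1⊕0⊕1⊕0⊕0⊕1⊕1⊕0⊕1⊕1⊕1⊕0⊕1⊕0 = 0
s2: b2⊕b3⊕b6⊕b7⊕b10⊕b11⊕b14⊕b15⊕b18⊕b19⊕b22⊕b23⊕b26⊕b27⊕b30⊕b31 = 0⊕1⊕0⊕0⊕1⊕0⊕1⊕1⊕0⊕0⊕1⊕1⊕1⊕0⊕0⊕0 = 1
s4: b4⊕b5⊕b6⊕b7⊕b12⊕b13⊕b14⊕b15⊕b20⊕b21⊕b22⊕b23⊕b28⊕b29⊕b30⊕b31 = 1⊕1⊕0⊕0⊕1⊕0⊕1⊕1⊕0⊕1⊕1⊕1⊕1⊕1⊕0⊕0 = 0
s8: b8⊕b9⊕b10⊕b11⊕b12⊕b13⊕b14⊕b15⊕b24⊕b25⊕b26⊕b27⊕b28⊕b29⊕b30⊕b31 = 1⊕1⊕1⊕0⊕1⊕0⊕1⊕1⊕0⊕1⊕1⊕0⊕1⊕1⊕0⊕0 = 0
s16: b16⊕b17⊕b18⊕b19⊕b20⊕b21⊕b22⊕b23⊕b24⊕b25⊕b26⊕b27⊕b28⊕b29⊕b30⊕b31 = 1⊕1⊕0⊕0⊕0⊕1⊕1⊕1⊕0⊕1⊕1⊕0⊕1⊕1⊕0⊕0 = 1
Syndrome (s16...s1) = 10010 → position 18.
Flip bit 18: corrected codeword = 1011100111010111110011101101100
Data bits at positions 3,5,6,7,9,10,11,12,13,14,15,17,18,19,20,21,22,23,24,25,26,27,28,29,30,31: 11001101011110011101101100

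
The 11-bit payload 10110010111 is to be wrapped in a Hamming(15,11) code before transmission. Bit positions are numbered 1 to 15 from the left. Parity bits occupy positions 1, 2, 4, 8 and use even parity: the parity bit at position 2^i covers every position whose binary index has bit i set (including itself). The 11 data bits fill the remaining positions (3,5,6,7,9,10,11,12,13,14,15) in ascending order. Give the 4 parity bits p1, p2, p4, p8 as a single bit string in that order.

Place data bits at non-power-of-two positions: b3=1, b5=0, b6=1, b7=1, b9=0, b10=0, b11=1, b12=0, b13=1, b14=1, b15=1.
p1 = XOR of data positions {3,5,7,9,11,13,15} = 1⊕0⊕1⊕0⊕1⊕1⊕1 = 1
p2 = XOR of data positions {3,6,7,10,11,14,15} = 1⊕1⊕1⊕0⊕1⊕1⊕1 = 0
p4 = XOR of data positions {5,6,7,12,13,14,15} = 0⊕1⊕1⊕0⊕1⊕1⊕1 = 1
p8 = XOR of data positions {9,10,11,12,13,14,15} = 0⊕0⊕1⊕0⊕1⊕1⊕1 = 0
Parity bits p1,p2,p4,p8 = 1010

1010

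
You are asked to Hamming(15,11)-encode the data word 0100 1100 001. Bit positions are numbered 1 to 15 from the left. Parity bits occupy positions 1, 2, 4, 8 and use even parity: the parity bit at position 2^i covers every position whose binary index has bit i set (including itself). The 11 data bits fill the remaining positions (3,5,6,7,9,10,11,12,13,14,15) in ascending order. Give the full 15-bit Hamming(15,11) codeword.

100010011100001

Place data bits at non-power-of-two positions: b3=0, b5=1, b6=0, b7=0, b9=1, b10=1, b11=0, b12=0, b13=0, b14=0, b15=1.
p1 = XOR of data positions {3,5,7,9,11,13,15} = 0⊕1⊕0⊕1⊕0⊕0⊕1 = 1
p2 = XOR of data positions {3,6,7,10,11,14,15} = 0⊕0⊕0⊕1⊕0⊕0⊕1 = 0
p4 = XOR of data positions {5,6,7,12,13,14,15} = 1⊕0⊕0⊕0⊕0⊕0⊕1 = 0
p8 = XOR of data positions {9,10,11,12,13,14,15} = 1⊕1⊕0⊕0⊕0⊕0⊕1 = 1
Codeword b1..b15 = 100010011100001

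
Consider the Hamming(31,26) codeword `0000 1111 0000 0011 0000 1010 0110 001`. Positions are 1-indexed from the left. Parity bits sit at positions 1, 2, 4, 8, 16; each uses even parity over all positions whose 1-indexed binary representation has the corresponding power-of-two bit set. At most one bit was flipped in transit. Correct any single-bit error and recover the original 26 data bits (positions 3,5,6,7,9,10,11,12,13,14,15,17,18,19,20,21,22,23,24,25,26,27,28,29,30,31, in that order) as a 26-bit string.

s1: b1⊕b3⊕b5⊕b7⊕b9⊕b11⊕b13⊕b15⊕b17⊕b19⊕b21⊕b23⊕b25⊕b27⊕b29⊕b31 = 0⊕0⊕1⊕1⊕0⊕0⊕0⊕1⊕0⊕0⊕1⊕1⊕0⊕1⊕0⊕1 = 1
s2: b2⊕b3⊕b6⊕b7⊕b10⊕b11⊕b14⊕b15⊕b18⊕b19⊕b22⊕b23⊕b26⊕b27⊕b30⊕b31 = 0⊕0⊕1⊕1⊕0⊕0⊕0⊕1⊕0⊕0⊕0⊕1⊕1⊕1⊕0⊕1 = 1
s4: b4⊕b5⊕b6⊕b7⊕b12⊕b13⊕b14⊕b15⊕b20⊕b21⊕b22⊕b23⊕b28⊕b29⊕b30⊕b31 = 0⊕1⊕1⊕1⊕0⊕0⊕0⊕1⊕0⊕1⊕0⊕1⊕0⊕0⊕0⊕1 = 1
s8: b8⊕b9⊕b10⊕b11⊕b12⊕b13⊕b14⊕b15⊕b24⊕b25⊕b26⊕b27⊕b28⊕b29⊕b30⊕b31 = 1⊕0⊕0⊕0⊕0⊕0⊕0⊕1⊕0⊕0⊕1⊕1⊕0⊕0⊕0⊕1 = 1
s16: b16⊕b17⊕b18⊕b19⊕b20⊕b21⊕b22⊕b23⊕b24⊕b25⊕b26⊕b27⊕b28⊕b29⊕b30⊕b31 = 1⊕0⊕0⊕0⊕0⊕1⊕0⊕1⊕0⊕0⊕1⊕1⊕0⊕0⊕0⊕1 = 0
Syndrome (s16...s1) = 01111 → position 15.
Flip bit 15: corrected codeword = 0000111100000001000010100110001
Data bits at positions 3,5,6,7,9,10,11,12,13,14,15,17,18,19,20,21,22,23,24,25,26,27,28,29,30,31: 01110000000000010100110001

01110000000000010100110001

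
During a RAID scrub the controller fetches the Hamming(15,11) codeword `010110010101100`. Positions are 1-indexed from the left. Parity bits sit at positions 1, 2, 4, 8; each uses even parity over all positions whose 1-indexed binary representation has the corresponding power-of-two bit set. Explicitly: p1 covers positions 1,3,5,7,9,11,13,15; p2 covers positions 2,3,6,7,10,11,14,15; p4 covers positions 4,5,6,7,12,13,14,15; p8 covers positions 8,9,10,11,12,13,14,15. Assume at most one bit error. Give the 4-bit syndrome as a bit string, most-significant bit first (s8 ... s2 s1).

s1: b1⊕b3⊕b5⊕b7⊕b9⊕b11⊕b13⊕b15 = 0⊕0⊕1⊕0⊕0⊕0⊕1⊕0 = 0
s2: b2⊕b3⊕b6⊕b7⊕b10⊕b11⊕b14⊕b15 = 1⊕0⊕0⊕0⊕1⊕0⊕0⊕0 = 0
s4: b4⊕b5⊕b6⊕b7⊕b12⊕b13⊕b14⊕b15 = 1⊕1⊕0⊕0⊕1⊕1⊕0⊕0 = 0
s8: b8⊕b9⊕b10⊕b11⊕b12⊕b13⊕b14⊕b15 = 1⊕0⊕1⊕0⊕1⊕1⊕0⊕0 = 0
Syndrome (s8...s1) = 0000 → position 0 (no error).

0000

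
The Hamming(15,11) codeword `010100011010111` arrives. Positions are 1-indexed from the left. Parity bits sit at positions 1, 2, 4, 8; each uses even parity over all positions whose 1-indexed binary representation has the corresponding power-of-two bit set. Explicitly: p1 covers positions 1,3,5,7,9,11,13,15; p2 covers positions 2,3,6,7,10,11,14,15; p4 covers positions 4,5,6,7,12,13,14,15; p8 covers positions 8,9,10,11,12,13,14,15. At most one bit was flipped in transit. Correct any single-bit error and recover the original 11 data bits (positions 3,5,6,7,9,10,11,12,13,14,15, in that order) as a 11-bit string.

s1: b1⊕b3⊕b5⊕b7⊕b9⊕b11⊕b13⊕b15 = 0⊕0⊕0⊕0⊕1⊕1⊕1⊕1 = 0
s2: b2⊕b3⊕b6⊕b7⊕b10⊕b11⊕b14⊕b15 = 1⊕0⊕0⊕0⊕0⊕1⊕1⊕1 = 0
s4: b4⊕b5⊕b6⊕b7⊕b12⊕b13⊕b14⊕b15 = 1⊕0⊕0⊕0⊕0⊕1⊕1⊕1 = 0
s8: b8⊕b9⊕b10⊕b11⊕b12⊕b13⊕b14⊕b15 = 1⊕1⊕0⊕1⊕0⊕1⊕1⊕1 = 0
Syndrome (s8...s1) = 0000 → position 0 (no error).
No correction needed.
Data bits at positions 3,5,6,7,9,10,11,12,13,14,15: 00001010111

00001010111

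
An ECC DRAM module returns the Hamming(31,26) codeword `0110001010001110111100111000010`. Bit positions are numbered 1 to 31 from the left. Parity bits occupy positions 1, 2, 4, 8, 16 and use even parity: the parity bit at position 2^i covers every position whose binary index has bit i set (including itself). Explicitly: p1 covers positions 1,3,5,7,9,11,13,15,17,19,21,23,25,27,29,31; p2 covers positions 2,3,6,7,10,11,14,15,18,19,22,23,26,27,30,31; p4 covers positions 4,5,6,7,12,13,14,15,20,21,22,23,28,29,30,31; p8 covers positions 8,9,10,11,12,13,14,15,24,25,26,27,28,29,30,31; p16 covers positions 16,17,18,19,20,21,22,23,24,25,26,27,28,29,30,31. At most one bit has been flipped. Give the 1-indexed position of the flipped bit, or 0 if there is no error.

s1: b1⊕b3⊕b5⊕b7⊕b9⊕b11⊕b13⊕b15⊕b17⊕b19⊕b21⊕b23⊕b25⊕b27⊕b29⊕b31 = 0⊕1⊕0⊕1⊕1⊕0⊕1⊕1⊕1⊕1⊕0⊕1⊕1⊕0⊕0⊕0 = 1
s2: b2⊕b3⊕b6⊕b7⊕b10⊕b11⊕b14⊕b15⊕b18⊕b19⊕b22⊕b23⊕b26⊕b27⊕b30⊕b31 = 1⊕1⊕0⊕1⊕0⊕0⊕1⊕1⊕1⊕1⊕0⊕1⊕0⊕0⊕1⊕0 = 1
s4: b4⊕b5⊕b6⊕b7⊕b12⊕b13⊕b14⊕b15⊕b20⊕b21⊕b22⊕b23⊕b28⊕b29⊕b30⊕b31 = 0⊕0⊕0⊕1⊕0⊕1⊕1⊕1⊕1⊕0⊕0⊕1⊕0⊕0⊕1⊕0 = 1
s8: b8⊕b9⊕b10⊕b11⊕b12⊕b13⊕b14⊕b15⊕b24⊕b25⊕b26⊕b27⊕b28⊕b29⊕b30⊕b31 = 0⊕1⊕0⊕0⊕0⊕1⊕1⊕1⊕1⊕1⊕0⊕0⊕0⊕0⊕1⊕0 = 1
s16: b16⊕b17⊕b18⊕b19⊕b20⊕b21⊕b22⊕b23⊕b24⊕b25⊕b26⊕b27⊕b28⊕b29⊕b30⊕b31 = 0⊕1⊕1⊕1⊕1⊕0⊕0⊕1⊕1⊕1⊕0⊕0⊕0⊕0⊕1⊕0 = 0
Syndrome (s16...s1) = 01111 → position 15.

15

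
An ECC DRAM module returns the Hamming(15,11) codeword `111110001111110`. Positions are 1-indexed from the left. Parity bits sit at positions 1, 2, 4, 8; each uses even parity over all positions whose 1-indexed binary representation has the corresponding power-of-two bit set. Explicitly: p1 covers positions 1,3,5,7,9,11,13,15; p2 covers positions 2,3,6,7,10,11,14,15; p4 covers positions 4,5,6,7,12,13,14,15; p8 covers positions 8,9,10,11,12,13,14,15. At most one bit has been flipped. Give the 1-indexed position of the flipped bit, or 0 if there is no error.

6

s1: b1⊕b3⊕b5⊕b7⊕b9⊕b11⊕b13⊕b15 = 1⊕1⊕1⊕0⊕1⊕1⊕1⊕0 = 0
s2: b2⊕b3⊕b6⊕b7⊕b10⊕b11⊕b14⊕b15 = 1⊕1⊕0⊕0⊕1⊕1⊕1⊕0 = 1
s4: b4⊕b5⊕b6⊕b7⊕b12⊕b13⊕b14⊕b15 = 1⊕1⊕0⊕0⊕1⊕1⊕1⊕0 = 1
s8: b8⊕b9⊕b10⊕b11⊕b12⊕b13⊕b14⊕b15 = 0⊕1⊕1⊕1⊕1⊕1⊕1⊕0 = 0
Syndrome (s8...s1) = 0110 → position 6.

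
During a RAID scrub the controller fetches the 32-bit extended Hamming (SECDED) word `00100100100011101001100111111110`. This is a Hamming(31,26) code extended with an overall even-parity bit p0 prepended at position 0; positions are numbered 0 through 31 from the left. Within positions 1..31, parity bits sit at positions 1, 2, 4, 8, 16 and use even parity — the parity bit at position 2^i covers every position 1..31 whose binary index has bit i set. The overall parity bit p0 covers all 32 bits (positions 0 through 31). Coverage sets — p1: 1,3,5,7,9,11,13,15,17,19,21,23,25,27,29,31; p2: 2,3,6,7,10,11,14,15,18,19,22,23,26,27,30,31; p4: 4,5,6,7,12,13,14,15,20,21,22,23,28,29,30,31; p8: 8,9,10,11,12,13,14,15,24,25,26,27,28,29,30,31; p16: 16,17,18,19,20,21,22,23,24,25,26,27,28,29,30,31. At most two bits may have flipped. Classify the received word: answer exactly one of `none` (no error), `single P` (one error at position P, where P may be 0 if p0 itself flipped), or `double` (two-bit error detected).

s1: b1⊕b3⊕b5⊕b7⊕b9⊕b11⊕b13⊕b15⊕b17⊕b19⊕b21⊕b23⊕b25⊕b27⊕b29⊕b31 = 0⊕0⊕1⊕0⊕0⊕0⊕1⊕0⊕0⊕1⊕0⊕1⊕1⊕1⊕1⊕0 = 1
s2: b2⊕b3⊕b6⊕b7⊕b10⊕b11⊕b14⊕b15⊕b18⊕b19⊕b22⊕b23⊕b26⊕b27⊕b30⊕b31 = 1⊕0⊕0⊕0⊕0⊕0⊕1⊕0⊕0⊕1⊕0⊕1⊕1⊕1⊕1⊕0 = 1
s4: b4⊕b5⊕b6⊕b7⊕b12⊕b13⊕b14⊕b15⊕b20⊕b21⊕b22⊕b23⊕b28⊕b29⊕b30⊕b31 = 0⊕1⊕0⊕0⊕1⊕1⊕1⊕0⊕1⊕0⊕0⊕1⊕1⊕1⊕1⊕0 = 1
s8: b8⊕b9⊕b10⊕b11⊕b12⊕b13⊕b14⊕b15⊕b24⊕b25⊕b26⊕b27⊕b28⊕b29⊕b30⊕b31 = 1⊕0⊕0⊕0⊕1⊕1⊕1⊕0⊕1⊕1⊕1⊕1⊕1⊕1⊕1⊕0 = 1
s16: b16⊕b17⊕b18⊕b19⊕b20⊕b21⊕b22⊕b23⊕b24⊕b25⊕b26⊕b27⊕b28⊕b29⊕b30⊕b31 = 1⊕0⊕0⊕1⊕1⊕0⊕0⊕1⊕1⊕1⊕1⊕1⊕1⊕1⊕1⊕0 = 1
Syndrome (s16...s1) = 11111 → position 31.
Overall parity (XOR of all 32 bits, including p0): 0⊕0⊕1⊕0⊕0⊕1⊕0⊕0⊕1⊕0⊕0⊕0⊕1⊕1⊕1⊕0⊕1⊕0⊕0⊕1⊕1⊕0⊕0⊕1⊕1⊕1⊕1⊕1⊕1⊕1⊕1⊕0 = 1
Overall=1, syndrome position=31 → single-bit error at position 31.

single 31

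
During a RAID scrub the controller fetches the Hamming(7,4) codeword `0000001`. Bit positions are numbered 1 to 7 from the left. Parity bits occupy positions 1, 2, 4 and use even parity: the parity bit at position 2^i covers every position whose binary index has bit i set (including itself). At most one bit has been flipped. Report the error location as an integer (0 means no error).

s1: b1⊕b3⊕b5⊕b7 = 0⊕0⊕0⊕1 = 1
s2: b2⊕b3⊕b6⊕b7 = 0⊕0⊕0⊕1 = 1
s4: b4⊕b5⊕b6⊕b7 = 0⊕0⊕0⊕1 = 1
Syndrome (s4...s1) = 111 → position 7.

7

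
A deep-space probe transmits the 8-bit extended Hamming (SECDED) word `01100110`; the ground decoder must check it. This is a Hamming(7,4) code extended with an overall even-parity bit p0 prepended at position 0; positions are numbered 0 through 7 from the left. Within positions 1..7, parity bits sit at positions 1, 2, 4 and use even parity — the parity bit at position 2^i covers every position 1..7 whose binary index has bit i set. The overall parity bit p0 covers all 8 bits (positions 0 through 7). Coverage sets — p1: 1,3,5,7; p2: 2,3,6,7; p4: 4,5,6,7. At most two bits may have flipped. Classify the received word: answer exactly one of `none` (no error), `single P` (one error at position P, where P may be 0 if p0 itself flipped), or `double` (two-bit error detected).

none

s1: b1⊕b3⊕b5⊕b7 = 1⊕0⊕1⊕0 = 0
s2: b2⊕b3⊕b6⊕b7 = 1⊕0⊕1⊕0 = 0
s4: b4⊕b5⊕b6⊕b7 = 0⊕1⊕1⊕0 = 0
Syndrome (s4...s1) = 000 → position 0 (no error).
Overall parity (XOR of all 8 bits, including p0): 0⊕1⊕1⊕0⊕0⊕1⊕1⊕0 = 0
Overall=0, syndrome position=0 → no error.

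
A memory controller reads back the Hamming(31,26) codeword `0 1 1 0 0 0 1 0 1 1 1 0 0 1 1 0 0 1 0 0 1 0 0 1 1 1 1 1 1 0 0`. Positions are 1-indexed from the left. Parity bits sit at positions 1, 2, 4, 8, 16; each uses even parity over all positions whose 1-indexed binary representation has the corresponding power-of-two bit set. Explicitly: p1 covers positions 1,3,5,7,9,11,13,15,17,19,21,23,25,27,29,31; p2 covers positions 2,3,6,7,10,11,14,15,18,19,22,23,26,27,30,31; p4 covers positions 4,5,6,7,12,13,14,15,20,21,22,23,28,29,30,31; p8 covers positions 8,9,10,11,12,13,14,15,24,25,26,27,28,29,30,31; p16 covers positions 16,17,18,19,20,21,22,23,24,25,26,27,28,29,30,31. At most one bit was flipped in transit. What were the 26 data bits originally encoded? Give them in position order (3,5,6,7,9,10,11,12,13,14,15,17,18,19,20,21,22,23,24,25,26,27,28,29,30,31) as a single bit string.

10010110011010010011111100

s1: b1⊕b3⊕b5⊕b7⊕b9⊕b11⊕b13⊕b15⊕b17⊕b19⊕b21⊕b23⊕b25⊕b27⊕b29⊕b31 = 0⊕1⊕0⊕1⊕1⊕1⊕0⊕1⊕0⊕0⊕1⊕0⊕1⊕1⊕1⊕0 = 1
s2: b2⊕b3⊕b6⊕b7⊕b10⊕b11⊕b14⊕b15⊕b18⊕b19⊕b22⊕b23⊕b26⊕b27⊕b30⊕b31 = 1⊕1⊕0⊕1⊕1⊕1⊕1⊕1⊕1⊕0⊕0⊕0⊕1⊕1⊕0⊕0 = 0
s4: b4⊕b5⊕b6⊕b7⊕b12⊕b13⊕b14⊕b15⊕b20⊕b21⊕b22⊕b23⊕b28⊕b29⊕b30⊕b31 = 0⊕0⊕0⊕1⊕0⊕0⊕1⊕1⊕0⊕1⊕0⊕0⊕1⊕1⊕0⊕0 = 0
s8: b8⊕b9⊕b10⊕b11⊕b12⊕b13⊕b14⊕b15⊕b24⊕b25⊕b26⊕b27⊕b28⊕b29⊕b30⊕b31 = 0⊕1⊕1⊕1⊕0⊕0⊕1⊕1⊕1⊕1⊕1⊕1⊕1⊕1⊕0⊕0 = 1
s16: b16⊕b17⊕b18⊕b19⊕b20⊕b21⊕b22⊕b23⊕b24⊕b25⊕b26⊕b27⊕b28⊕b29⊕b30⊕b31 = 0⊕0⊕1⊕0⊕0⊕1⊕0⊕0⊕1⊕1⊕1⊕1⊕1⊕1⊕0⊕0 = 0
Syndrome (s16...s1) = 01001 → position 9.
Flip bit 9: corrected codeword = 0110001001100110010010011111100
Data bits at positions 3,5,6,7,9,10,11,12,13,14,15,17,18,19,20,21,22,23,24,25,26,27,28,29,30,31: 10010110011010010011111100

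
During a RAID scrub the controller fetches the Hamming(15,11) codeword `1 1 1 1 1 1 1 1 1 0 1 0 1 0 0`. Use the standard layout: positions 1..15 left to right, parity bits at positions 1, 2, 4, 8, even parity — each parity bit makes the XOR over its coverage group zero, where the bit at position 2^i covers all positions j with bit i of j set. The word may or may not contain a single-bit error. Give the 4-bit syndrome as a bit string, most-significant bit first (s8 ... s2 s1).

0111

s1: b1⊕b3⊕b5⊕b7⊕b9⊕b11⊕b13⊕b15 = 1⊕1⊕1⊕1⊕1⊕1⊕1⊕0 = 1
s2: b2⊕b3⊕b6⊕b7⊕b10⊕b11⊕b14⊕b15 = 1⊕1⊕1⊕1⊕0⊕1⊕0⊕0 = 1
s4: b4⊕b5⊕b6⊕b7⊕b12⊕b13⊕b14⊕b15 = 1⊕1⊕1⊕1⊕0⊕1⊕0⊕0 = 1
s8: b8⊕b9⊕b10⊕b11⊕b12⊕b13⊕b14⊕b15 = 1⊕1⊕0⊕1⊕0⊕1⊕0⊕0 = 0
Syndrome (s8...s1) = 0111 → position 7.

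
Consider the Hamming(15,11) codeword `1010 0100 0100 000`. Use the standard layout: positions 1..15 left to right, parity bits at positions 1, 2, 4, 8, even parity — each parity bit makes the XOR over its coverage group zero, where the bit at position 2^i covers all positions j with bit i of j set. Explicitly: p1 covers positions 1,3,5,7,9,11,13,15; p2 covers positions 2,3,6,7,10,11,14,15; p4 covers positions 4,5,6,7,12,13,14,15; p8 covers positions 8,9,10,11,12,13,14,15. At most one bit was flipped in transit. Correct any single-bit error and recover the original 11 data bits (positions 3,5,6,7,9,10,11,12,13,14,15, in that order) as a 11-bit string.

s1: b1⊕b3⊕b5⊕b7⊕b9⊕b11⊕b13⊕b15 = 1⊕1⊕0⊕0⊕0⊕0⊕0⊕0 = 0
s2: b2⊕b3⊕b6⊕b7⊕b10⊕b11⊕b14⊕b15 = 0⊕1⊕1⊕0⊕1⊕0⊕0⊕0 = 1
s4: b4⊕b5⊕b6⊕b7⊕b12⊕b13⊕b14⊕b15 = 0⊕0⊕1⊕0⊕0⊕0⊕0⊕0 = 1
s8: b8⊕b9⊕b10⊕b11⊕b12⊕b13⊕b14⊕b15 = 0⊕0⊕1⊕0⊕0⊕0⊕0⊕0 = 1
Syndrome (s8...s1) = 1110 → position 14.
Flip bit 14: corrected codeword = 101001000100010
Data bits at positions 3,5,6,7,9,10,11,12,13,14,15: 10100100010

10100100010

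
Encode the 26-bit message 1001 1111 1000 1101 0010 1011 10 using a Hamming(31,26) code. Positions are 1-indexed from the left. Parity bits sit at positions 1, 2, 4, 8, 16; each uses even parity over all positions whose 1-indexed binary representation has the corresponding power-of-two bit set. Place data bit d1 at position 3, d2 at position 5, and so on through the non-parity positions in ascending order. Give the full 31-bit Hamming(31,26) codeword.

0011001011111000011010010101110

Place data bits at non-power-of-two positions: b3=1, b5=0, b6=0, b7=1, b9=1, b10=1, b11=1, b12=1, b13=1, b14=0, b15=0, b17=0, b18=1, b19=1, b20=0, b21=1, b22=0, b23=0, b24=1, b25=0, b26=1, b27=0, b28=1, b29=1, b30=1, b31=0.
p1 = XOR of data positions {3,5,7,9,11,13,15,17,19,21,23,25,27,29,31} = 1⊕0⊕1⊕1⊕1⊕1⊕0⊕0⊕1⊕1⊕0⊕0⊕0⊕1⊕0 = 0
p2 = XOR of data positions {3,6,7,10,11,14,15,18,19,22,23,26,27,30,31} = 1⊕0⊕1⊕1⊕1⊕0⊕0⊕1⊕1⊕0⊕0⊕1⊕0⊕1⊕0 = 0
p4 = XOR of data positions {5,6,7,12,13,14,15,20,21,22,23,28,29,30,31} = 0⊕0⊕1⊕1⊕1⊕0⊕0⊕0⊕1⊕0⊕0⊕1⊕1⊕1⊕0 = 1
p8 = XOR of data positions {9,10,11,12,13,14,15,24,25,26,27,28,29,30,31} = 1⊕1⊕1⊕1⊕1⊕0⊕0⊕1⊕0⊕1⊕0⊕1⊕1⊕1⊕0 = 0
p16 = XOR of data positions {17,18,19,20,21,22,23,24,25,26,27,28,29,30,31} = 0⊕1⊕1⊕0⊕1⊕0⊕0⊕1⊕0⊕1⊕0⊕1⊕1⊕1⊕0 = 0
Codeword b1..b31 = 0011001011111000011010010101110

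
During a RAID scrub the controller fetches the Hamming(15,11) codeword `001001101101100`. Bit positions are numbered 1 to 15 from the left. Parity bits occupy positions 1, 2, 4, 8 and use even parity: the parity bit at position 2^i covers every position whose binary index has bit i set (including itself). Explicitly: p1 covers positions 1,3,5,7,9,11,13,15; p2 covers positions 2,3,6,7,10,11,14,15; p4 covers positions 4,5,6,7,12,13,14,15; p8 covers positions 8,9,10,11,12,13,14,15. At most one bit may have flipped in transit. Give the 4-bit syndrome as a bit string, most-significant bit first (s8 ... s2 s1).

s1: b1⊕b3⊕b5⊕b7⊕b9⊕b11⊕b13⊕b15 = 0⊕1⊕0⊕1⊕1⊕0⊕1⊕0 = 0
s2: b2⊕b3⊕b6⊕b7⊕b10⊕b11⊕b14⊕b15 = 0⊕1⊕1⊕1⊕1⊕0⊕0⊕0 = 0
s4: b4⊕b5⊕b6⊕b7⊕b12⊕b13⊕b14⊕b15 = 0⊕0⊕1⊕1⊕1⊕1⊕0⊕0 = 0
s8: b8⊕b9⊕b10⊕b11⊕b12⊕b13⊕b14⊕b15 = 0⊕1⊕1⊕0⊕1⊕1⊕0⊕0 = 0
Syndrome (s8...s1) = 0000 → position 0 (no error).

0000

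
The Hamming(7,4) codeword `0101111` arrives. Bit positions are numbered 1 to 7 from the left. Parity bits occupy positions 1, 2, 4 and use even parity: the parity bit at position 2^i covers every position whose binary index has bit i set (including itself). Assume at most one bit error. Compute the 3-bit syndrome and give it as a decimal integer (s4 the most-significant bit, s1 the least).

2

s1: b1⊕b3⊕b5⊕b7 = 0⊕0⊕1⊕1 = 0
s2: b2⊕b3⊕b6⊕b7 = 1⊕0⊕1⊕1 = 1
s4: b4⊕b5⊕b6⊕b7 = 1⊕1⊕1⊕1 = 0
Syndrome (s4...s1) = 010 → position 2.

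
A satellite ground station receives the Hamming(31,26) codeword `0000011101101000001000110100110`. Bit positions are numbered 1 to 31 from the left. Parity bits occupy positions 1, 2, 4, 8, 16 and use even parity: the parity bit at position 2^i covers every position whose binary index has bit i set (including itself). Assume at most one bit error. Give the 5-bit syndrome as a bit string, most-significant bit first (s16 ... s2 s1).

00000

s1: b1⊕b3⊕b5⊕b7⊕b9⊕b11⊕b13⊕b15⊕b17⊕b19⊕b21⊕b23⊕b25⊕b27⊕b29⊕b31 = 0⊕0⊕0⊕1⊕0⊕1⊕1⊕0⊕0⊕1⊕0⊕1⊕0⊕0⊕1⊕0 = 0
s2: b2⊕b3⊕b6⊕b7⊕b10⊕b11⊕b14⊕b15⊕b18⊕b19⊕b22⊕b23⊕b26⊕b27⊕b30⊕b31 = 0⊕0⊕1⊕1⊕1⊕1⊕0⊕0⊕0⊕1⊕0⊕1⊕1⊕0⊕1⊕0 = 0
s4: b4⊕b5⊕b6⊕b7⊕b12⊕b13⊕b14⊕b15⊕b20⊕b21⊕b22⊕b23⊕b28⊕b29⊕b30⊕b31 = 0⊕0⊕1⊕1⊕0⊕1⊕0⊕0⊕0⊕0⊕0⊕1⊕0⊕1⊕1⊕0 = 0
s8: b8⊕b9⊕b10⊕b11⊕b12⊕b13⊕b14⊕b15⊕b24⊕b25⊕b26⊕b27⊕b28⊕b29⊕b30⊕b31 = 1⊕0⊕1⊕1⊕0⊕1⊕0⊕0⊕1⊕0⊕1⊕0⊕0⊕1⊕1⊕0 = 0
s16: b16⊕b17⊕b18⊕b19⊕b20⊕b21⊕b22⊕b23⊕b24⊕b25⊕b26⊕b27⊕b28⊕b29⊕b30⊕b31 = 0⊕0⊕0⊕1⊕0⊕0⊕0⊕1⊕1⊕0⊕1⊕0⊕0⊕1⊕1⊕0 = 0
Syndrome (s16...s1) = 00000 → position 0 (no error).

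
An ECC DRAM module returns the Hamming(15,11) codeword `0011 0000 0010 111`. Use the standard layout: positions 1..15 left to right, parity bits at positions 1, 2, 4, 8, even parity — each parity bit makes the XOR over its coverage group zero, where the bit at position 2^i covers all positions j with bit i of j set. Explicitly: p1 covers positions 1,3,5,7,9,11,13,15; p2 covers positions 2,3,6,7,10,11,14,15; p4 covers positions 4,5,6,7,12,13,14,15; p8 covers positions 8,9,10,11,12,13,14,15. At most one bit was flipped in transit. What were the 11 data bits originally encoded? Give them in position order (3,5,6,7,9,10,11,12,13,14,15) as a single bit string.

10000010111

s1: b1⊕b3⊕b5⊕b7⊕b9⊕b11⊕b13⊕b15 = 0⊕1⊕0⊕0⊕0⊕1⊕1⊕1 = 0
s2: b2⊕b3⊕b6⊕b7⊕b10⊕b11⊕b14⊕b15 = 0⊕1⊕0⊕0⊕0⊕1⊕1⊕1 = 0
s4: b4⊕b5⊕b6⊕b7⊕b12⊕b13⊕b14⊕b15 = 1⊕0⊕0⊕0⊕0⊕1⊕1⊕1 = 0
s8: b8⊕b9⊕b10⊕b11⊕b12⊕b13⊕b14⊕b15 = 0⊕0⊕0⊕1⊕0⊕1⊕1⊕1 = 0
Syndrome (s8...s1) = 0000 → position 0 (no error).
No correction needed.
Data bits at positions 3,5,6,7,9,10,11,12,13,14,15: 10000010111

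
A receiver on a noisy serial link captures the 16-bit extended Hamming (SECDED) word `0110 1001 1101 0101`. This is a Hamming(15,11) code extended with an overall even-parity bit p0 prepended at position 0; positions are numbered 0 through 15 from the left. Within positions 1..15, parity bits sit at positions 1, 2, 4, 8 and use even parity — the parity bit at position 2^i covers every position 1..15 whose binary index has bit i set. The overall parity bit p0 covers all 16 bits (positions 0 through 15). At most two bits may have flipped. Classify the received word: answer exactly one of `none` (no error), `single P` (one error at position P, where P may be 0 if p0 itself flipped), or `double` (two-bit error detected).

s1: b1⊕b3⊕b5⊕b7⊕b9⊕b11⊕b13⊕b15 = 1⊕0⊕0⊕1⊕1⊕1⊕1⊕1 = 0
s2: b2⊕b3⊕b6⊕b7⊕b10⊕b11⊕b14⊕b15 = 1⊕0⊕0⊕1⊕0⊕1⊕0⊕1 = 0
s4: b4⊕b5⊕b6⊕b7⊕b12⊕b13⊕b14⊕b15 = 1⊕0⊕0⊕1⊕0⊕1⊕0⊕1 = 0
s8: b8⊕b9⊕b10⊕b11⊕b12⊕b13⊕b14⊕b15 = 1⊕1⊕0⊕1⊕0⊕1⊕0⊕1 = 1
Syndrome (s8...s1) = 1000 → position 8.
Overall parity (XOR of all 16 bits, including p0): 0⊕1⊕1⊕0⊕1⊕0⊕0⊕1⊕1⊕1⊕0⊕1⊕0⊕1⊕0⊕1 = 1
Overall=1, syndrome position=8 → single-bit error at position 8.

single 8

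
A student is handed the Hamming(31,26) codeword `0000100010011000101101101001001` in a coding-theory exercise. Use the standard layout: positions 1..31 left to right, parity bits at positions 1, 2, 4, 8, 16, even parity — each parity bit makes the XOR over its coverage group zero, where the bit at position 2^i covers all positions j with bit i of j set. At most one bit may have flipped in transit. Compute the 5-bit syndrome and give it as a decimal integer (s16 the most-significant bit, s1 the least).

0

s1: b1⊕b3⊕b5⊕b7⊕b9⊕b11⊕b13⊕b15⊕b17⊕b19⊕b21⊕b23⊕b25⊕b27⊕b29⊕b31 = 0⊕0⊕1⊕0⊕1⊕0⊕1⊕0⊕1⊕1⊕0⊕1⊕1⊕0⊕0⊕1 = 0
s2: b2⊕b3⊕b6⊕b7⊕b10⊕b11⊕b14⊕b15⊕b18⊕b19⊕b22⊕b23⊕b26⊕b27⊕b30⊕b31 = 0⊕0⊕0⊕0⊕0⊕0⊕0⊕0⊕0⊕1⊕1⊕1⊕0⊕0⊕0⊕1 = 0
s4: b4⊕b5⊕b6⊕b7⊕b12⊕b13⊕b14⊕b15⊕b20⊕b21⊕b22⊕b23⊕b28⊕b29⊕b30⊕b31 = 0⊕1⊕0⊕0⊕1⊕1⊕0⊕0⊕1⊕0⊕1⊕1⊕1⊕0⊕0⊕1 = 0
s8: b8⊕b9⊕b10⊕b11⊕b12⊕b13⊕b14⊕b15⊕b24⊕b25⊕b26⊕b27⊕b28⊕b29⊕b30⊕b31 = 0⊕1⊕0⊕0⊕1⊕1⊕0⊕0⊕0⊕1⊕0⊕0⊕1⊕0⊕0⊕1 = 0
s16: b16⊕b17⊕b18⊕b19⊕b20⊕b21⊕b22⊕b23⊕b24⊕b25⊕b26⊕b27⊕b28⊕b29⊕b30⊕b31 = 0⊕1⊕0⊕1⊕1⊕0⊕1⊕1⊕0⊕1⊕0⊕0⊕1⊕0⊕0⊕1 = 0
Syndrome (s16...s1) = 00000 → position 0 (no error).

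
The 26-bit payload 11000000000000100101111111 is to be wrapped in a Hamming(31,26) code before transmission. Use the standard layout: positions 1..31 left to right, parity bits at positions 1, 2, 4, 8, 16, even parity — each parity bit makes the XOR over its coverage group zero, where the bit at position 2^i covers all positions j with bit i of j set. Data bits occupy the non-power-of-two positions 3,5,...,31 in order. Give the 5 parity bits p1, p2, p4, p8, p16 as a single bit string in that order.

Place data bits at non-power-of-two positions: b3=1, b5=1, b6=0, b7=0, b9=0, b10=0, b11=0, b12=0, b13=0, b14=0, b15=0, b17=0, b18=0, b19=0, b20=1, b21=0, b22=0, b23=1, b24=0, b25=1, b26=1, b27=1, b28=1, b29=1, b30=1, b31=1.
p1 = XOR of data positions {3,5,7,9,11,13,15,17,19,21,23,25,27,29,31} = 1⊕1⊕0⊕0⊕0⊕0⊕0⊕0⊕0⊕0⊕1⊕1⊕1⊕1⊕1 = 1
p2 = XOR of data positions {3,6,7,10,11,14,15,18,19,22,23,26,27,30,31} = 1⊕0⊕0⊕0⊕0⊕0⊕0⊕0⊕0⊕0⊕1⊕1⊕1⊕1⊕1 = 0
p4 = XOR of data positions {5,6,7,12,13,14,15,20,21,22,23,28,29,30,31} = 1⊕0⊕0⊕0⊕0⊕0⊕0⊕1⊕0⊕0⊕1⊕1⊕1⊕1⊕1 = 1
p8 = XOR of data positions {9,10,11,12,13,14,15,24,25,26,27,28,29,30,31} = 0⊕0⊕0⊕0⊕0⊕0⊕0⊕0⊕1⊕1⊕1⊕1⊕1⊕1⊕1 = 1
p16 = XOR of data positions {17,18,19,20,21,22,23,24,25,26,27,28,29,30,31} = 0⊕0⊕0⊕1⊕0⊕0⊕1⊕0⊕1⊕1⊕1⊕1⊕1⊕1⊕1 = 1
Parity bits p1,p2,p4,p8,p16 = 10111

10111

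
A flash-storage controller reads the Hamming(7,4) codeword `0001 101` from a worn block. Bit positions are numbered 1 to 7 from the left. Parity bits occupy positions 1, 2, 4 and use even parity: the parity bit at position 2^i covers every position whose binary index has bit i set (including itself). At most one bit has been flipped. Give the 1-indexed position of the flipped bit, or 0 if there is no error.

s1: b1⊕b3⊕b5⊕b7 = 0⊕0⊕1⊕1 = 0
s2: b2⊕b3⊕b6⊕b7 = 0⊕0⊕0⊕1 = 1
s4: b4⊕b5⊕b6⊕b7 = 1⊕1⊕0⊕1 = 1
Syndrome (s4...s1) = 110 → position 6.

6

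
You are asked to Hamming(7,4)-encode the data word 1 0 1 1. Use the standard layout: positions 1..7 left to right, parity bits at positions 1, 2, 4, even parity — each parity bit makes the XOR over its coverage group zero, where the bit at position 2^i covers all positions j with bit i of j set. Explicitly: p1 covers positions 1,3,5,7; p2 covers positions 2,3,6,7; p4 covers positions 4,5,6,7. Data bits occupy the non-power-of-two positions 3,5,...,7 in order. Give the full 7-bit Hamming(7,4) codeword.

0110011

Place data bits at non-power-of-two positions: b3=1, b5=0, b6=1, b7=1.
p1 = XOR of data positions {3,5,7} = 1⊕0⊕1 = 0
p2 = XOR of data positions {3,6,7} = 1⊕1⊕1 = 1
p4 = XOR of data positions {5,6,7} = 0⊕1⊕1 = 0
Codeword b1..b7 = 0110011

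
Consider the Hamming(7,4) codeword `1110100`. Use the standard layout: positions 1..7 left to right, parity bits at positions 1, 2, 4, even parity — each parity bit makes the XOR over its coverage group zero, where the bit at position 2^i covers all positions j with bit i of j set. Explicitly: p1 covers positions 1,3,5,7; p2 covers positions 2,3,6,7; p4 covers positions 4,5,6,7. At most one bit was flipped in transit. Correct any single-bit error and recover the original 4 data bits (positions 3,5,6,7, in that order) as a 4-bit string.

s1: b1⊕b3⊕b5⊕b7 = 1⊕1⊕1⊕0 = 1
s2: b2⊕b3⊕b6⊕b7 = 1⊕1⊕0⊕0 = 0
s4: b4⊕b5⊕b6⊕b7 = 0⊕1⊕0⊕0 = 1
Syndrome (s4...s1) = 101 → position 5.
Flip bit 5: corrected codeword = 1110000
Data bits at positions 3,5,6,7: 1000

1000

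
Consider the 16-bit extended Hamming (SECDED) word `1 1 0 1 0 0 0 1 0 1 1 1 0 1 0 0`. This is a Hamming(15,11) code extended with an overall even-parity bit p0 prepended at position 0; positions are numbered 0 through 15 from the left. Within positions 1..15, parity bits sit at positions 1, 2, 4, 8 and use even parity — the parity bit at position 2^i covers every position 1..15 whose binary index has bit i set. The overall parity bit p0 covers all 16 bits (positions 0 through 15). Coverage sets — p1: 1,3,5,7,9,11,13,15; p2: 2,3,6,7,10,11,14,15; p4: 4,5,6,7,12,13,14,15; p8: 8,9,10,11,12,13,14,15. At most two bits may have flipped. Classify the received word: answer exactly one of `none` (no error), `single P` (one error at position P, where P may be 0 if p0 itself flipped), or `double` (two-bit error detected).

none

s1: b1⊕b3⊕b5⊕b7⊕b9⊕b11⊕b13⊕b15 = 1⊕1⊕0⊕1⊕1⊕1⊕1⊕0 = 0
s2: b2⊕b3⊕b6⊕b7⊕b10⊕b11⊕b14⊕b15 = 0⊕1⊕0⊕1⊕1⊕1⊕0⊕0 = 0
s4: b4⊕b5⊕b6⊕b7⊕b12⊕b13⊕b14⊕b15 = 0⊕0⊕0⊕1⊕0⊕1⊕0⊕0 = 0
s8: b8⊕b9⊕b10⊕b11⊕b12⊕b13⊕b14⊕b15 = 0⊕1⊕1⊕1⊕0⊕1⊕0⊕0 = 0
Syndrome (s8...s1) = 0000 → position 0 (no error).
Overall parity (XOR of all 16 bits, including p0): 1⊕1⊕0⊕1⊕0⊕0⊕0⊕1⊕0⊕1⊕1⊕1⊕0⊕1⊕0⊕0 = 0
Overall=0, syndrome position=0 → no error.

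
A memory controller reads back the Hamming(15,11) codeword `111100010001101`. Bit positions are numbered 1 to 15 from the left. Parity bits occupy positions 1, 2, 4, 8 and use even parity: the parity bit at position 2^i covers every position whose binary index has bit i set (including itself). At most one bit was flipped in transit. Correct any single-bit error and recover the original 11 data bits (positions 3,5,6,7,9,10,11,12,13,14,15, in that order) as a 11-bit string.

s1: b1⊕b3⊕b5⊕b7⊕b9⊕b11⊕b13⊕b15 = 1⊕1⊕0⊕0⊕0⊕0⊕1⊕1 = 0
s2: b2⊕b3⊕b6⊕b7⊕b10⊕b11⊕b14⊕b15 = 1⊕1⊕0⊕0⊕0⊕0⊕0⊕1 = 1
s4: b4⊕b5⊕b6⊕b7⊕b12⊕b13⊕b14⊕b15 = 1⊕0⊕0⊕0⊕1⊕1⊕0⊕1 = 0
s8: b8⊕b9⊕b10⊕b11⊕b12⊕b13⊕b14⊕b15 = 1⊕0⊕0⊕0⊕1⊕1⊕0⊕1 = 0
Syndrome (s8...s1) = 0010 → position 2.
Flip bit 2: corrected codeword = 101100010001101
Data bits at positions 3,5,6,7,9,10,11,12,13,14,15: 10000001101

10000001101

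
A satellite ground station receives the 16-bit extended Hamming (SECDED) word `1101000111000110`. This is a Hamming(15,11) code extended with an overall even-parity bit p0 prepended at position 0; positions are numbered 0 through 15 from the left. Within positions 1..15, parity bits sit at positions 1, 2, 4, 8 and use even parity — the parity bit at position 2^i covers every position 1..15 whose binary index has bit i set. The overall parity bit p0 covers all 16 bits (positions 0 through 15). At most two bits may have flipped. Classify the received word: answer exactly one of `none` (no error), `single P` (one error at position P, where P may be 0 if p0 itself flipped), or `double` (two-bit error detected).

double

s1: b1⊕b3⊕b5⊕b7⊕b9⊕b11⊕b13⊕b15 = 1⊕1⊕0⊕1⊕1⊕0⊕1⊕0 = 1
s2: b2⊕b3⊕b6⊕b7⊕b10⊕b11⊕b14⊕b15 = 0⊕1⊕0⊕1⊕0⊕0⊕1⊕0 = 1
s4: b4⊕b5⊕b6⊕b7⊕b12⊕b13⊕b14⊕b15 = 0⊕0⊕0⊕1⊕0⊕1⊕1⊕0 = 1
s8: b8⊕b9⊕b10⊕b11⊕b12⊕b13⊕b14⊕b15 = 1⊕1⊕0⊕0⊕0⊕1⊕1⊕0 = 0
Syndrome (s8...s1) = 0111 → position 7.
Overall parity (XOR of all 16 bits, including p0): 1⊕1⊕0⊕1⊕0⊕0⊕0⊕1⊕1⊕1⊕0⊕0⊕0⊕1⊕1⊕0 = 0
Overall=0, syndrome position=7 → double-bit error detected (uncorrectable).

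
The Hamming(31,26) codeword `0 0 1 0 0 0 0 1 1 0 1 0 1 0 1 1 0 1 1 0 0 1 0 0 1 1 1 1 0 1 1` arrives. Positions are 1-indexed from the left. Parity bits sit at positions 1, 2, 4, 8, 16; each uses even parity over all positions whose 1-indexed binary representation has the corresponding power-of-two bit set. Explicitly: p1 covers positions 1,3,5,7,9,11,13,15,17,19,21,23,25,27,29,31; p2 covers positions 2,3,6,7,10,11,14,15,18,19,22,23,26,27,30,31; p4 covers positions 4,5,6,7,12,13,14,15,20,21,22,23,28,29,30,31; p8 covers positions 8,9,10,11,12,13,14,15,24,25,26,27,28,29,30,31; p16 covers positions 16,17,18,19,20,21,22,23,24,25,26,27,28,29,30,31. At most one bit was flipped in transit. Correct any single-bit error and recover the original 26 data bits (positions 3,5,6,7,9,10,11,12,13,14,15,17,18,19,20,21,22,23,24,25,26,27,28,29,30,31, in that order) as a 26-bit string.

10000010101011001001111011

s1: b1⊕b3⊕b5⊕b7⊕b9⊕b11⊕b13⊕b15⊕b17⊕b19⊕b21⊕b23⊕b25⊕b27⊕b29⊕b31 = 0⊕1⊕0⊕0⊕1⊕1⊕1⊕1⊕0⊕1⊕0⊕0⊕1⊕1⊕0⊕1 = 1
s2: b2⊕b3⊕b6⊕b7⊕b10⊕b11⊕b14⊕b15⊕b18⊕b19⊕b22⊕b23⊕b26⊕b27⊕b30⊕b31 = 0⊕1⊕0⊕0⊕0⊕1⊕0⊕1⊕1⊕1⊕1⊕0⊕1⊕1⊕1⊕1 = 0
s4: b4⊕b5⊕b6⊕b7⊕b12⊕b13⊕b14⊕b15⊕b20⊕b21⊕b22⊕b23⊕b28⊕b29⊕b30⊕b31 = 0⊕0⊕0⊕0⊕0⊕1⊕0⊕1⊕0⊕0⊕1⊕0⊕1⊕0⊕1⊕1 = 0
s8: b8⊕b9⊕b10⊕b11⊕b12⊕b13⊕b14⊕b15⊕b24⊕b25⊕b26⊕b27⊕b28⊕b29⊕b30⊕b31 = 1⊕1⊕0⊕1⊕0⊕1⊕0⊕1⊕0⊕1⊕1⊕1⊕1⊕0⊕1⊕1 = 1
s16: b16⊕b17⊕b18⊕b19⊕b20⊕b21⊕b22⊕b23⊕b24⊕b25⊕b26⊕b27⊕b28⊕b29⊕b30⊕b31 = 1⊕0⊕1⊕1⊕0⊕0⊕1⊕0⊕0⊕1⊕1⊕1⊕1⊕0⊕1⊕1 = 0
Syndrome (s16...s1) = 01001 → position 9.
Flip bit 9: corrected codeword = 0010000100101011011001001111011
Data bits at positions 3,5,6,7,9,10,11,12,13,14,15,17,18,19,20,21,22,23,24,25,26,27,28,29,30,31: 10000010101011001001111011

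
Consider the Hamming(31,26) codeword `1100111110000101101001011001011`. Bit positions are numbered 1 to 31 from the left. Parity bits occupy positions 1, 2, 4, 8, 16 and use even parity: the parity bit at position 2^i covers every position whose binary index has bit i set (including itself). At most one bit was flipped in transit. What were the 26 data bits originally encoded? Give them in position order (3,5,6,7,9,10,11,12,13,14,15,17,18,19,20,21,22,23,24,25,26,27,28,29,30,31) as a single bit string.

s1: b1⊕b3⊕b5⊕b7⊕b9⊕b11⊕b13⊕b15⊕b17⊕b19⊕b21⊕b23⊕b25⊕b27⊕b29⊕b31 = 1⊕0⊕1⊕1⊕1⊕0⊕0⊕0⊕1⊕1⊕0⊕0⊕1⊕0⊕0⊕1 = 0
s2: b2⊕b3⊕b6⊕b7⊕b10⊕b11⊕b14⊕b15⊕b18⊕b19⊕b22⊕b23⊕b26⊕b27⊕b30⊕b31 = 1⊕0⊕1⊕1⊕0⊕0⊕1⊕0⊕0⊕1⊕1⊕0⊕0⊕0⊕1⊕1 = 0
s4: b4⊕b5⊕b6⊕b7⊕b12⊕b13⊕b14⊕b15⊕b20⊕b21⊕b22⊕b23⊕b28⊕b29⊕b30⊕b31 = 0⊕1⊕1⊕1⊕0⊕0⊕1⊕0⊕0⊕0⊕1⊕0⊕1⊕0⊕1⊕1 = 0
s8: b8⊕b9⊕b10⊕b11⊕b12⊕b13⊕b14⊕b15⊕b24⊕b25⊕b26⊕b27⊕b28⊕b29⊕b30⊕b31 = 1⊕1⊕0⊕0⊕0⊕0⊕1⊕0⊕1⊕1⊕0⊕0⊕1⊕0⊕1⊕1 = 0
s16: b16⊕b17⊕b18⊕b19⊕b20⊕b21⊕b22⊕b23⊕b24⊕b25⊕b26⊕b27⊕b28⊕b29⊕b30⊕b31 = 1⊕1⊕0⊕1⊕0⊕0⊕1⊕0⊕1⊕1⊕0⊕0⊕1⊕0⊕1⊕1 = 1
Syndrome (s16...s1) = 10000 → position 16.
Flip bit 16: corrected codeword = 1100111110000100101001011001011
Data bits at positions 3,5,6,7,9,10,11,12,13,14,15,17,18,19,20,21,22,23,24,25,26,27,28,29,30,31: 01111000010101001011001011

01111000010101001011001011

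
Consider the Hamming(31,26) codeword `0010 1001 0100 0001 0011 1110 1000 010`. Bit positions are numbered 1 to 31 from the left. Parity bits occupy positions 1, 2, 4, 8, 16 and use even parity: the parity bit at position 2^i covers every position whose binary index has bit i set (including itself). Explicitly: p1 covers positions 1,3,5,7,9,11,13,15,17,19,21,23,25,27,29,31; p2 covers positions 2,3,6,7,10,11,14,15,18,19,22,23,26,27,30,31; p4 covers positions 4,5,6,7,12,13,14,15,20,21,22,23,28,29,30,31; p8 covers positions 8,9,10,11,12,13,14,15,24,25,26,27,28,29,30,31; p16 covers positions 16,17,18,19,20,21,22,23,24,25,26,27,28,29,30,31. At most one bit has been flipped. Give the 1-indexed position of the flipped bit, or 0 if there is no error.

0

s1: b1⊕b3⊕b5⊕b7⊕b9⊕b11⊕b13⊕b15⊕b17⊕b19⊕b21⊕b23⊕b25⊕b27⊕b29⊕b31 = 0⊕1⊕1⊕0⊕0⊕0⊕0⊕0⊕0⊕1⊕1⊕1⊕1⊕0⊕0⊕0 = 0
s2: b2⊕b3⊕b6⊕b7⊕b10⊕b11⊕b14⊕b15⊕b18⊕b19⊕b22⊕b23⊕b26⊕b27⊕b30⊕b31 = 0⊕1⊕0⊕0⊕1⊕0⊕0⊕0⊕0⊕1⊕1⊕1⊕0⊕0⊕1⊕0 = 0
s4: b4⊕b5⊕b6⊕b7⊕b12⊕b13⊕b14⊕b15⊕b20⊕b21⊕b22⊕b23⊕b28⊕b29⊕b30⊕b31 = 0⊕1⊕0⊕0⊕0⊕0⊕0⊕0⊕1⊕1⊕1⊕1⊕0⊕0⊕1⊕0 = 0
s8: b8⊕b9⊕b10⊕b11⊕b12⊕b13⊕b14⊕b15⊕b24⊕b25⊕b26⊕b27⊕b28⊕b29⊕b30⊕b31 = 1⊕0⊕1⊕0⊕0⊕0⊕0⊕0⊕0⊕1⊕0⊕0⊕0⊕0⊕1⊕0 = 0
s16: b16⊕b17⊕b18⊕b19⊕b20⊕b21⊕b22⊕b23⊕b24⊕b25⊕b26⊕b27⊕b28⊕b29⊕b30⊕b31 = 1⊕0⊕0⊕1⊕1⊕1⊕1⊕1⊕0⊕1⊕0⊕0⊕0⊕0⊕1⊕0 = 0
Syndrome (s16...s1) = 00000 → position 0 (no error).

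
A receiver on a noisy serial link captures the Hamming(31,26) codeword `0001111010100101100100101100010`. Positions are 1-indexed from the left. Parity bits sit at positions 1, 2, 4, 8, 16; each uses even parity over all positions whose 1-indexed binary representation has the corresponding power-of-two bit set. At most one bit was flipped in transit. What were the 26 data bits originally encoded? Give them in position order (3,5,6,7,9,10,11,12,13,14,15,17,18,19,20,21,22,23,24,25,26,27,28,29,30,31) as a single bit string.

s1: b1⊕b3⊕b5⊕b7⊕b9⊕b11⊕b13⊕b15⊕b17⊕b19⊕b21⊕b23⊕b25⊕b27⊕b29⊕b31 = 0⊕0⊕1⊕1⊕1⊕1⊕0⊕0⊕1⊕0⊕0⊕1⊕1⊕0⊕0⊕0 = 1
s2: b2⊕b3⊕b6⊕b7⊕b10⊕b11⊕b14⊕b15⊕b18⊕b19⊕b22⊕b23⊕b26⊕b27⊕b30⊕b31 = 0⊕0⊕1⊕1⊕0⊕1⊕1⊕0⊕0⊕0⊕0⊕1⊕1⊕0⊕1⊕0 = 1
s4: b4⊕b5⊕b6⊕b7⊕b12⊕b13⊕b14⊕b15⊕b20⊕b21⊕b22⊕b23⊕b28⊕b29⊕b30⊕b31 = 1⊕1⊕1⊕1⊕0⊕0⊕1⊕0⊕1⊕0⊕0⊕1⊕0⊕0⊕1⊕0 = 0
s8: b8⊕b9⊕b10⊕b11⊕b12⊕b13⊕b14⊕b15⊕b24⊕b25⊕b26⊕b27⊕b28⊕b29⊕b30⊕b31 = 0⊕1⊕0⊕1⊕0⊕0⊕1⊕0⊕0⊕1⊕1⊕0⊕0⊕0⊕1⊕0 = 0
s16: b16⊕b17⊕b18⊕b19⊕b20⊕b21⊕b22⊕b23⊕b24⊕b25⊕b26⊕b27⊕b28⊕b29⊕b30⊕b31 = 1⊕1⊕0⊕0⊕1⊕0⊕0⊕1⊕0⊕1⊕1⊕0⊕0⊕0⊕1⊕0 = 1
Syndrome (s16...s1) = 10011 → position 19.
Flip bit 19: corrected codeword = 0001111010100101101100101100010
Data bits at positions 3,5,6,7,9,10,11,12,13,14,15,17,18,19,20,21,22,23,24,25,26,27,28,29,30,31: 01111010010101100101100010

01111010010101100101100010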